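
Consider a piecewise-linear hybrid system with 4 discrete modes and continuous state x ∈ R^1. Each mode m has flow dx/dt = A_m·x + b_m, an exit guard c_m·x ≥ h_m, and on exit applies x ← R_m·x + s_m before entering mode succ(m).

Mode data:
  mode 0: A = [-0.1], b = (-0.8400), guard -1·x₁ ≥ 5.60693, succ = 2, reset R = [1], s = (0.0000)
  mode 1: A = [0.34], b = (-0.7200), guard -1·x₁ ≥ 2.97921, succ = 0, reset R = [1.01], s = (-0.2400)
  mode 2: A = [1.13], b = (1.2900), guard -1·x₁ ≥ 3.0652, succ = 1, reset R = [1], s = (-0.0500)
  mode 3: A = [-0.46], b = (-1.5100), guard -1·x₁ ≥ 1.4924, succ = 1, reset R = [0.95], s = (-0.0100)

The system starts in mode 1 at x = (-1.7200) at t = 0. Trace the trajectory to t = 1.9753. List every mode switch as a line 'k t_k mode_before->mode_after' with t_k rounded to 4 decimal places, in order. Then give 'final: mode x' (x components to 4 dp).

Mode 1: guard c·x = 2.9792 hit at Δt = 0.8346 (t = 0.8346), x⁻ = (-2.9792) → reset → x⁺ = (-3.2490), jump to mode 0
Mode 0: flow for 1.1407 to horizon, guard not reached → x = (-3.8043)

1 0.8346 1->0
final: 0 -3.8043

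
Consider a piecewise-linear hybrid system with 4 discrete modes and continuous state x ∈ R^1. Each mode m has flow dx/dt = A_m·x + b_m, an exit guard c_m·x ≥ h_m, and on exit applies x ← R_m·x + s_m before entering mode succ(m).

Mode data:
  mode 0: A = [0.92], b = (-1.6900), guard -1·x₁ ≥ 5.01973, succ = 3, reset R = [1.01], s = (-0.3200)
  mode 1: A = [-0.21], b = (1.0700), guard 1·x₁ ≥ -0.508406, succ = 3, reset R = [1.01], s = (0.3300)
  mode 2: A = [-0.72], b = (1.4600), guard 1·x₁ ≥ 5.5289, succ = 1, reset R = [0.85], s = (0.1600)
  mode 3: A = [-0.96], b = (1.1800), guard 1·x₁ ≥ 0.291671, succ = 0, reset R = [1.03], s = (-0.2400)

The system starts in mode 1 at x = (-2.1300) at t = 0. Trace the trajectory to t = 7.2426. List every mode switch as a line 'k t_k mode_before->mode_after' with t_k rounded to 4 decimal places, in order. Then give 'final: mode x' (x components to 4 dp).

1 1.2103 1->3
2 1.6374 3->0
3 3.1054 0->3
4 5.1413 3->0
5 6.6093 0->3
final: 3 -2.3748

Mode 1: guard c·x = -0.5084 hit at Δt = 1.2103 (t = 1.2103), x⁻ = (-0.5084) → reset → x⁺ = (-0.1835), jump to mode 3
Mode 3: guard c·x = 0.2917 hit at Δt = 0.4271 (t = 1.6374), x⁻ = (0.2917) → reset → x⁺ = (0.0604), jump to mode 0
Mode 0: guard c·x = 5.0197 hit at Δt = 1.4680 (t = 3.1054), x⁻ = (-5.0197) → reset → x⁺ = (-5.3899), jump to mode 3
Mode 3: guard c·x = 0.2917 hit at Δt = 2.0359 (t = 5.1413), x⁻ = (0.2917) → reset → x⁺ = (0.0604), jump to mode 0
Mode 0: guard c·x = 5.0197 hit at Δt = 1.4680 (t = 6.6093), x⁻ = (-5.0197) → reset → x⁺ = (-5.3899), jump to mode 3
Mode 3: flow for 0.6333 to horizon, guard not reached → x = (-2.3748)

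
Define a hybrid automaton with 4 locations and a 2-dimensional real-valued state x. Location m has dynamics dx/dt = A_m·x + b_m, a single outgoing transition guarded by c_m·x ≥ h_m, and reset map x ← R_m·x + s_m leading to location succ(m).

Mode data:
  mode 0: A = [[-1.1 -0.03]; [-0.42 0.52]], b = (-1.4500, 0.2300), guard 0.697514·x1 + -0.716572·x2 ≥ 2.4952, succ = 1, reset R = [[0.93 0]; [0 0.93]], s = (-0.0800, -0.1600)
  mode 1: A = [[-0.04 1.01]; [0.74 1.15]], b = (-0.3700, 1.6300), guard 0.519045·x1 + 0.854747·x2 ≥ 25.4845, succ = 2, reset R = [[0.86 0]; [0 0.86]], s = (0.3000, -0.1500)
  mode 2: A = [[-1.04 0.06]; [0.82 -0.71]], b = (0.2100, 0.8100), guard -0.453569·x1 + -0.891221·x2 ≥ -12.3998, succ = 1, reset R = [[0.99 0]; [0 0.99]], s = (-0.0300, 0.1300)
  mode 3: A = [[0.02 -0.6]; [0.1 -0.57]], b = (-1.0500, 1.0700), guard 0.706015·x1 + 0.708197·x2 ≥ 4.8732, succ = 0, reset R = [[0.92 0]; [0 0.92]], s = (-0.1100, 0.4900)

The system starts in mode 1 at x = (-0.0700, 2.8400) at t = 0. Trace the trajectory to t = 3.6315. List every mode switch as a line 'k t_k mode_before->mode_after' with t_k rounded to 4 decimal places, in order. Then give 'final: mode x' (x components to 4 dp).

1 1.2774 1->2
2 2.6116 2->1
3 3.0407 1->2
final: 2 5.6150 16.3806

Mode 1: guard c·x = 25.4845 hit at Δt = 1.2774 (t = 1.2774), x⁻ = (11.6891, 22.7171) → reset → x⁺ = (10.3526, 19.3867), jump to mode 2
Mode 2: guard c·x = -12.3998 hit at Δt = 1.3342 (t = 2.6116), x⁻ = (3.3857, 12.1902) → reset → x⁺ = (3.3218, 12.1983), jump to mode 1
Mode 1: guard c·x = 25.4845 hit at Δt = 0.4292 (t = 3.0407), x⁻ = (10.4947, 23.4423) → reset → x⁺ = (9.3255, 20.0104), jump to mode 2
Mode 2: flow for 0.5908 to horizon, guard not reached → x = (5.6150, 16.3806)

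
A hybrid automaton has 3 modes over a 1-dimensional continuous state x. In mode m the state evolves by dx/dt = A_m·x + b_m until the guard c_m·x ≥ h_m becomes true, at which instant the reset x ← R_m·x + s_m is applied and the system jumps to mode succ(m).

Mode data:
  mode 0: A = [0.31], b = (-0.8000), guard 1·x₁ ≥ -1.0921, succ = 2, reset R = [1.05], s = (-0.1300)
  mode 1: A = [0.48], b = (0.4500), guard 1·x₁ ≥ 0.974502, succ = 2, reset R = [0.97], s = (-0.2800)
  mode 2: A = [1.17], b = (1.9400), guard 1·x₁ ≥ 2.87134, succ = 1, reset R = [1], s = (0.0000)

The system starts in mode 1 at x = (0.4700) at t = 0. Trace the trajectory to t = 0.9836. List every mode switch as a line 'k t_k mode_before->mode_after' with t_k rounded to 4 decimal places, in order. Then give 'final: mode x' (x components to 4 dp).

Mode 1: guard c·x = 0.9745 hit at Δt = 0.6382 (t = 0.6382), x⁻ = (0.9745) → reset → x⁺ = (0.6653), jump to mode 2
Mode 2: flow for 0.3454 to horizon, guard not reached → x = (1.8223)

1 0.6382 1->2
final: 2 1.8223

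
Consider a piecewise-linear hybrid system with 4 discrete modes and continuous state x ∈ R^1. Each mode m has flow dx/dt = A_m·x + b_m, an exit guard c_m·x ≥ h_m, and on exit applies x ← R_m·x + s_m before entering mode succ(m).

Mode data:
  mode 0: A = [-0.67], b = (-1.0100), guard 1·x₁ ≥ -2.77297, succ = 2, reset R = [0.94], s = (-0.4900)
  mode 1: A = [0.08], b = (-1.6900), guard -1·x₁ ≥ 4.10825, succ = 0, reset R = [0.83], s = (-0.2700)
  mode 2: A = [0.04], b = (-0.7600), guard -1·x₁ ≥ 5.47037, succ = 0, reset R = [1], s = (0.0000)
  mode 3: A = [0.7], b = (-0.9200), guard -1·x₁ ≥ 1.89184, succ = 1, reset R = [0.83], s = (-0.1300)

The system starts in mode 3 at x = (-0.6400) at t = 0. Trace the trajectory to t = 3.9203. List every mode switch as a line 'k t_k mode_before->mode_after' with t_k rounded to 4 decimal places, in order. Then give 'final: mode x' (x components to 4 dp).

1 0.7072 3->1
2 1.9609 1->0
3 2.7674 0->2
final: 2 -4.1395

Mode 3: guard c·x = 1.8918 hit at Δt = 0.7072 (t = 0.7072), x⁻ = (-1.8918) → reset → x⁺ = (-1.7002), jump to mode 1
Mode 1: guard c·x = 4.1082 hit at Δt = 1.2537 (t = 1.9609), x⁻ = (-4.1083) → reset → x⁺ = (-3.6798), jump to mode 0
Mode 0: guard c·x = -2.7730 hit at Δt = 0.8065 (t = 2.7674), x⁻ = (-2.7730) → reset → x⁺ = (-3.0966), jump to mode 2
Mode 2: flow for 1.1529 to horizon, guard not reached → x = (-4.1395)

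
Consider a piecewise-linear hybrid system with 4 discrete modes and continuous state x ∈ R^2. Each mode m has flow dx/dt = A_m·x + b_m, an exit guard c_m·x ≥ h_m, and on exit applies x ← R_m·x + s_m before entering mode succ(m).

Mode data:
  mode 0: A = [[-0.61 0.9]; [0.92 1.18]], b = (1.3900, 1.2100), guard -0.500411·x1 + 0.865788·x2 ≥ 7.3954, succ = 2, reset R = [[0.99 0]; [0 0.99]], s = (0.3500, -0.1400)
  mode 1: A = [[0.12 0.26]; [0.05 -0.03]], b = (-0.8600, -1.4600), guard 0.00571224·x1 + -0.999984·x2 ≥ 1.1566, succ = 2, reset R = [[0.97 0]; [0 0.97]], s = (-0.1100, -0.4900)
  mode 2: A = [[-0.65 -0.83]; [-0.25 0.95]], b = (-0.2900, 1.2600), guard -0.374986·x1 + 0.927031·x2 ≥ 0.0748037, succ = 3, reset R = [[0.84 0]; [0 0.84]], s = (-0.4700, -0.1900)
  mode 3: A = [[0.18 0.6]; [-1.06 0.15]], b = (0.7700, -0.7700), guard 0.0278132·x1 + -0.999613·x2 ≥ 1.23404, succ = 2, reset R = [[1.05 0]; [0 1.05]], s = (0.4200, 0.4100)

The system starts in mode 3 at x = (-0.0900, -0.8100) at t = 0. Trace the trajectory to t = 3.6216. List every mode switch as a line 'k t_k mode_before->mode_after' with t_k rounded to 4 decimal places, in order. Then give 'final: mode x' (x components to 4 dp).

1 0.4848 3->2
2 1.9833 2->3
3 3.2769 3->2
final: 2 0.6878 -0.7760

Mode 3: guard c·x = 1.2340 hit at Δt = 0.4848 (t = 0.4848), x⁻ = (-0.0162, -1.2350) → reset → x⁺ = (0.4030, -0.8867), jump to mode 2
Mode 2: guard c·x = 0.0748 hit at Δt = 1.4985 (t = 1.9833), x⁻ = (0.1972, 0.1605) → reset → x⁺ = (-0.3043, -0.0552), jump to mode 3
Mode 3: guard c·x = 1.2340 hit at Δt = 1.2936 (t = 3.2769), x⁻ = (0.2734, -1.2269) → reset → x⁺ = (0.7070, -0.8783), jump to mode 2
Mode 2: flow for 0.3447 to horizon, guard not reached → x = (0.6878, -0.7760)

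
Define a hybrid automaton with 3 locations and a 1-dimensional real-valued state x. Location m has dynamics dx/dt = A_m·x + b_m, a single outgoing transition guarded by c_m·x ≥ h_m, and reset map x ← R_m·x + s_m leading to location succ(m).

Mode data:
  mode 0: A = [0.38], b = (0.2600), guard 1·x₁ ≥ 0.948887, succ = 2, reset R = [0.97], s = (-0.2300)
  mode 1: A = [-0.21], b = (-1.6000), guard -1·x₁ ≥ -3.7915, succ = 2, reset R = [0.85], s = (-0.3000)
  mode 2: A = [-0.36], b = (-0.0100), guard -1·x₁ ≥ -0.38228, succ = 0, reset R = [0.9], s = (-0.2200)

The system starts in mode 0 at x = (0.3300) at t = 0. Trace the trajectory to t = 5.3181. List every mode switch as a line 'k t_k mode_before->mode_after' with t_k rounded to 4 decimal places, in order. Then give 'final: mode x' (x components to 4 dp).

1 1.2536 0->2
2 2.8104 2->0
3 4.6613 0->2
final: 2 0.5392

Mode 0: guard c·x = 0.9489 hit at Δt = 1.2536 (t = 1.2536), x⁻ = (0.9489) → reset → x⁺ = (0.6904), jump to mode 2
Mode 2: guard c·x = -0.3823 hit at Δt = 1.5568 (t = 2.8104), x⁻ = (0.3823) → reset → x⁺ = (0.1241), jump to mode 0
Mode 0: guard c·x = 0.9489 hit at Δt = 1.8509 (t = 4.6613), x⁻ = (0.9489) → reset → x⁺ = (0.6904), jump to mode 2
Mode 2: flow for 0.6568 to horizon, guard not reached → x = (0.5392)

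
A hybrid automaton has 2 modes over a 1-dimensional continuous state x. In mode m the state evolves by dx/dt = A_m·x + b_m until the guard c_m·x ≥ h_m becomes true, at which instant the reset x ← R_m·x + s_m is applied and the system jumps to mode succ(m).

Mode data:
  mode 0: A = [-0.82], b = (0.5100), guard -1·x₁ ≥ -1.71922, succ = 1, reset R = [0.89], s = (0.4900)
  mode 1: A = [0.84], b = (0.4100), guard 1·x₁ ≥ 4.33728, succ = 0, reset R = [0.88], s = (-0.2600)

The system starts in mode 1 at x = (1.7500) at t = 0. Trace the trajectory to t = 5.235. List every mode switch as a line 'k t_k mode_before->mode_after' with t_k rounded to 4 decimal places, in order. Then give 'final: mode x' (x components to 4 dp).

Mode 1: guard c·x = 4.3373 hit at Δt = 0.9146 (t = 0.9146), x⁻ = (4.3373) → reset → x⁺ = (3.5568), jump to mode 0
Mode 0: guard c·x = -1.7192 hit at Δt = 1.1998 (t = 2.1144), x⁻ = (1.7192) → reset → x⁺ = (2.0201), jump to mode 1
Mode 1: guard c·x = 4.3373 hit at Δt = 0.7790 (t = 2.8934), x⁻ = (4.3373) → reset → x⁺ = (3.5568), jump to mode 0
Mode 0: guard c·x = -1.7192 hit at Δt = 1.1998 (t = 4.0931), x⁻ = (1.7192) → reset → x⁺ = (2.0201), jump to mode 1
Mode 1: guard c·x = 4.3373 hit at Δt = 0.7790 (t = 4.8721), x⁻ = (4.3373) → reset → x⁺ = (3.5568), jump to mode 0
Mode 0: flow for 0.3629 to horizon, guard not reached → x = (2.8014)

1 0.9146 1->0
2 2.1144 0->1
3 2.8934 1->0
4 4.0931 0->1
5 4.8721 1->0
final: 0 2.8014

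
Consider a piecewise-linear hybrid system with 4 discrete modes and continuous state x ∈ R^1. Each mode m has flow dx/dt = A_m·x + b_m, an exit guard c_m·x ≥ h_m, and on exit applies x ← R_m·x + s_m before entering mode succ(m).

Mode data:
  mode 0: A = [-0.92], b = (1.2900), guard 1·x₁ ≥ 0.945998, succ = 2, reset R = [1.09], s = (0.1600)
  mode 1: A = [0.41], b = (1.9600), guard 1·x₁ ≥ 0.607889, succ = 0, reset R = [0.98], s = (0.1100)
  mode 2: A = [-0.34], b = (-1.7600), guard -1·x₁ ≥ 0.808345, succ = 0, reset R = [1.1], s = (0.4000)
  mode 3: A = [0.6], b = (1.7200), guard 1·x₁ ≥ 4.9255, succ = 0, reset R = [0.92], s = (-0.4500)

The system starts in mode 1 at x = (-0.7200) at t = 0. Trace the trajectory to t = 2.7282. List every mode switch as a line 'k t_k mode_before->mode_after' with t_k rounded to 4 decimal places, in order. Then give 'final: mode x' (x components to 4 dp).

Mode 1: guard c·x = 0.6079 hit at Δt = 0.6901 (t = 0.6901), x⁻ = (0.6079) → reset → x⁺ = (0.7057), jump to mode 0
Mode 0: guard c·x = 0.9460 hit at Δt = 0.4599 (t = 1.1500), x⁻ = (0.9460) → reset → x⁺ = (1.1911), jump to mode 2
Mode 2: guard c·x = 0.8083 hit at Δt = 1.1085 (t = 2.2585), x⁻ = (-0.8083) → reset → x⁺ = (-0.4892), jump to mode 0
Mode 0: flow for 0.4697 to horizon, guard not reached → x = (0.1744)

1 0.6901 1->0
2 1.1500 0->2
3 2.2585 2->0
final: 0 0.1744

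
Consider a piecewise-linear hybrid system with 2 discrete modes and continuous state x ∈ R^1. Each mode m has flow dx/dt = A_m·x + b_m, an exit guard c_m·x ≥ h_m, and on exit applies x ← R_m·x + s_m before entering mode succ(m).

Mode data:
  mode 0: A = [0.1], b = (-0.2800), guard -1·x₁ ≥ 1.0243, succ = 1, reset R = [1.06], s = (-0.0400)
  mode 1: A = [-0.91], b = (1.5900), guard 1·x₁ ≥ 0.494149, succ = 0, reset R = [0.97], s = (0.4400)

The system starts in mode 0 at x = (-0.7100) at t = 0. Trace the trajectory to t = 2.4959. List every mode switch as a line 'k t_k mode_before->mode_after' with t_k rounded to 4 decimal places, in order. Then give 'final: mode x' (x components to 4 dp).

Mode 0: guard c·x = 1.0243 hit at Δt = 0.8576 (t = 0.8576), x⁻ = (-1.0243) → reset → x⁺ = (-1.1258), jump to mode 1
Mode 1: guard c·x = 0.4941 hit at Δt = 0.9118 (t = 1.7694), x⁻ = (0.4941) → reset → x⁺ = (0.9193), jump to mode 0
Mode 0: flow for 0.7265 to horizon, guard not reached → x = (0.7776)

1 0.8576 0->1
2 1.7694 1->0
final: 0 0.7776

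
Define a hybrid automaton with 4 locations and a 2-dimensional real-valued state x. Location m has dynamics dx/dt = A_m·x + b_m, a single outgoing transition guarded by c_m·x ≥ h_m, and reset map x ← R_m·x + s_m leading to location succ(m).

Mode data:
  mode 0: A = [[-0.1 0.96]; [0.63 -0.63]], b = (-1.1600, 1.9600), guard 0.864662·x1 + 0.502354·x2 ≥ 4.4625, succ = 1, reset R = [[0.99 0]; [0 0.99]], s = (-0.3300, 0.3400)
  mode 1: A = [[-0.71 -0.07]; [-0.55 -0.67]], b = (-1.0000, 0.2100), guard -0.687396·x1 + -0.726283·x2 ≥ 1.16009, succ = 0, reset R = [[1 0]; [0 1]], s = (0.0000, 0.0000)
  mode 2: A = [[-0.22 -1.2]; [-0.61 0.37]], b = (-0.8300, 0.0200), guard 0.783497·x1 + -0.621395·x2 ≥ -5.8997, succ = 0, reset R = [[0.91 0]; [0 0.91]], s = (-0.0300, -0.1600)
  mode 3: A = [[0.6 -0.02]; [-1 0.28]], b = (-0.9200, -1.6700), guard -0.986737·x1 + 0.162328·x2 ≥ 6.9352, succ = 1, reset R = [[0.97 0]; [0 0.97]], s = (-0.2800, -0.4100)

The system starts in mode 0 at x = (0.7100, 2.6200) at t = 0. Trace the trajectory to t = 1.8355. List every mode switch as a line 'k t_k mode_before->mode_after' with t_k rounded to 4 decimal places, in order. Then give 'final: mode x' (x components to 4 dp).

Mode 0: guard c·x = 4.4625 hit at Δt = 1.2568 (t = 1.2568), x⁻ = (2.8974, 3.8961) → reset → x⁺ = (2.5384, 4.1972), jump to mode 1
Mode 1: flow for 0.5787 to horizon, guard not reached → x = (1.1024, 2.4952)

1 1.2568 0->1
final: 1 1.1024 2.4952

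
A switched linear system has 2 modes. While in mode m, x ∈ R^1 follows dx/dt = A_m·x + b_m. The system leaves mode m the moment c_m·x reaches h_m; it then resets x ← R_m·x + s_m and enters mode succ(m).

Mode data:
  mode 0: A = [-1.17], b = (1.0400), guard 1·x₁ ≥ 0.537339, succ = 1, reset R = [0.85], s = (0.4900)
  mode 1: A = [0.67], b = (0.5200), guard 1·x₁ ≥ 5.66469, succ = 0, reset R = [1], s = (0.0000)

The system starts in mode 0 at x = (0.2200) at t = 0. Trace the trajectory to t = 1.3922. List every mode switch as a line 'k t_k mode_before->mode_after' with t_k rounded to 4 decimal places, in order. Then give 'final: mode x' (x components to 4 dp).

1 0.5498 0->1
final: 1 2.2534

Mode 0: guard c·x = 0.5373 hit at Δt = 0.5498 (t = 0.5498), x⁻ = (0.5373) → reset → x⁺ = (0.9467), jump to mode 1
Mode 1: flow for 0.8424 to horizon, guard not reached → x = (2.2534)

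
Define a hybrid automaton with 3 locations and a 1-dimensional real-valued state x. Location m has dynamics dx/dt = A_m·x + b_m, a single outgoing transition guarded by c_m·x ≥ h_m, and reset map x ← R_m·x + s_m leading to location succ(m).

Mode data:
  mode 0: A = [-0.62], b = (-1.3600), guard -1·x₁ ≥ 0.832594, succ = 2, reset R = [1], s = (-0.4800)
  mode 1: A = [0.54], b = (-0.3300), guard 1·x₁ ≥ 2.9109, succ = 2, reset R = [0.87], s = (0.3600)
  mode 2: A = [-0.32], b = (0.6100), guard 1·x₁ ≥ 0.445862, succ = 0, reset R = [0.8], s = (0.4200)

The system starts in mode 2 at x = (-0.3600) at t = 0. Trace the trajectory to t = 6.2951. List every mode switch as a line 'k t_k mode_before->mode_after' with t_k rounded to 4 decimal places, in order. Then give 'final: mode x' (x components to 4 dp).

1 1.3732 2->0
2 2.6320 0->2
3 5.1018 2->0
final: 0 -0.7762

Mode 2: guard c·x = 0.4459 hit at Δt = 1.3732 (t = 1.3732), x⁻ = (0.4459) → reset → x⁺ = (0.7767), jump to mode 0
Mode 0: guard c·x = 0.8326 hit at Δt = 1.2588 (t = 2.6320), x⁻ = (-0.8326) → reset → x⁺ = (-1.3126), jump to mode 2
Mode 2: guard c·x = 0.4459 hit at Δt = 2.4698 (t = 5.1018), x⁻ = (0.4459) → reset → x⁺ = (0.7767), jump to mode 0
Mode 0: flow for 1.1933 to horizon, guard not reached → x = (-0.7762)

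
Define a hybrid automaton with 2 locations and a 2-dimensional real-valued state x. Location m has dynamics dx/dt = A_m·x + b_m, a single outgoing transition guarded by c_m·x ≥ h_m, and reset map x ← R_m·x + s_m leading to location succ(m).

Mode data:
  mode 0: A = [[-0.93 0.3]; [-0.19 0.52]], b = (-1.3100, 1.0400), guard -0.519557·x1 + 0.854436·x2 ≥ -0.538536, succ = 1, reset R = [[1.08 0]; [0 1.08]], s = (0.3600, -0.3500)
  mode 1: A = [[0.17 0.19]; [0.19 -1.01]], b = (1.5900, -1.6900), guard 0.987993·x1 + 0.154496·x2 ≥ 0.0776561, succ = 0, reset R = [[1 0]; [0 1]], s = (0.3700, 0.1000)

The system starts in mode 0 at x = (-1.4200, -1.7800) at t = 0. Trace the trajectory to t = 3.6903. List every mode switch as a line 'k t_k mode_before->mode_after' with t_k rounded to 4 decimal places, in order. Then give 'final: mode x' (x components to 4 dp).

Mode 0: guard c·x = -0.5385 hit at Δt = 0.4104 (t = 0.4104), x⁻ = (-1.5890, -1.5965) → reset → x⁺ = (-1.3561, -2.0742), jump to mode 1
Mode 1: guard c·x = 0.0777 hit at Δt = 1.5227 (t = 1.9331), x⁻ = (0.3613, -1.8078) → reset → x⁺ = (0.7313, -1.7078), jump to mode 0
Mode 0: guard c·x = -0.5385 hit at Δt = 1.3156 (t = 3.2487), x⁻ = (-1.1278, -1.3161) → reset → x⁺ = (-0.8580, -1.7713), jump to mode 1
Mode 1: flow for 0.4416 to horizon, guard not reached → x = (-0.3506, -1.7759)

1 0.4104 0->1
2 1.9331 1->0
3 3.2487 0->1
final: 1 -0.3506 -1.7759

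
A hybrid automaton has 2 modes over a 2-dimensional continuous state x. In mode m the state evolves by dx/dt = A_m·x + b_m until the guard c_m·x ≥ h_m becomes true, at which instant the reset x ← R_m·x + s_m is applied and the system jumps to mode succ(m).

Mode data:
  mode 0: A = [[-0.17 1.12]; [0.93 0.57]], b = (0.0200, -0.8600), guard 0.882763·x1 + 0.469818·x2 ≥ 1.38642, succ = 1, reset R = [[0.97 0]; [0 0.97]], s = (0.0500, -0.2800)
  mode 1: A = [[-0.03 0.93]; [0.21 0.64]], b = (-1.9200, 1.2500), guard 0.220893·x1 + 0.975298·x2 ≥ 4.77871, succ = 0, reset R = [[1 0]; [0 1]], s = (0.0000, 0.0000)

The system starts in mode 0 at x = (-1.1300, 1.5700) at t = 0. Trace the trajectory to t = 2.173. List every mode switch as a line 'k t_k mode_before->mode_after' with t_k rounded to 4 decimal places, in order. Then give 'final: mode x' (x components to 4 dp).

1 1.4333 0->1
final: 1 0.7466 2.8801

Mode 0: guard c·x = 1.3864 hit at Δt = 1.4333 (t = 1.4333), x⁻ = (0.8860, 1.2861) → reset → x⁺ = (0.9095, 0.9676), jump to mode 1
Mode 1: flow for 0.7397 to horizon, guard not reached → x = (0.7466, 2.8801)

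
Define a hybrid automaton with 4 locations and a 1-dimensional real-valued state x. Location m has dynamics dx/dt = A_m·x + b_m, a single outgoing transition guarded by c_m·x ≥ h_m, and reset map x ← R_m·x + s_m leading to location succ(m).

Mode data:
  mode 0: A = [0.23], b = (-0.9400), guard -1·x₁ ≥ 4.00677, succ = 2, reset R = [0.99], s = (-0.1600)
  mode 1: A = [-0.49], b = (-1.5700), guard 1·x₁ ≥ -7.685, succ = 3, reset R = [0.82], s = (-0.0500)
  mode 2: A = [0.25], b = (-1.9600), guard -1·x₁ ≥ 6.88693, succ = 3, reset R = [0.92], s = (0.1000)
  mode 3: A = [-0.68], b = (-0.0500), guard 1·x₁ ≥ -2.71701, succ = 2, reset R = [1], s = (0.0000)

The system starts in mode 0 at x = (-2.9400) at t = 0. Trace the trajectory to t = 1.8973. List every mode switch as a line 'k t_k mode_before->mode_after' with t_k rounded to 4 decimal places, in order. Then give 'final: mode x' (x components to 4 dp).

Mode 0: guard c·x = 4.0068 hit at Δt = 0.6145 (t = 0.6145), x⁻ = (-4.0068) → reset → x⁺ = (-4.1267), jump to mode 2
Mode 2: guard c·x = 6.8869 hit at Δt = 0.8302 (t = 1.4447), x⁻ = (-6.8869) → reset → x⁺ = (-6.2360), jump to mode 3
Mode 3: flow for 0.4526 to horizon, guard not reached → x = (-4.6035)

1 0.6145 0->2
2 1.4447 2->3
final: 3 -4.6035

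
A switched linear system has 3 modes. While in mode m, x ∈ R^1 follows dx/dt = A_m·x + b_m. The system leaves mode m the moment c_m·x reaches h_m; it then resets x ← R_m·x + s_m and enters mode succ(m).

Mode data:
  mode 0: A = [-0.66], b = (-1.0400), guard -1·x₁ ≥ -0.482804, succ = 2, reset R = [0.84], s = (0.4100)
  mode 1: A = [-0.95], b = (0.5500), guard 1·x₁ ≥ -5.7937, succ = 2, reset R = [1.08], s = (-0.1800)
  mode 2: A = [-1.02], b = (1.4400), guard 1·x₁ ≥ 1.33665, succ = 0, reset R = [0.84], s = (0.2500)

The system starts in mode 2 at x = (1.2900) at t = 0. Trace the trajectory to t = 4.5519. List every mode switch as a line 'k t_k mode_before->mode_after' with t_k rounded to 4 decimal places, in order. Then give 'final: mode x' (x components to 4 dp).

Mode 2: guard c·x = 1.3366 hit at Δt = 0.4736 (t = 0.4736), x⁻ = (1.3366) → reset → x⁺ = (1.3728), jump to mode 0
Mode 0: guard c·x = -0.4828 hit at Δt = 0.5444 (t = 1.0180), x⁻ = (0.4828) → reset → x⁺ = (0.8156), jump to mode 2
Mode 2: guard c·x = 1.3366 hit at Δt = 2.0310 (t = 3.0490), x⁻ = (1.3366) → reset → x⁺ = (1.3728), jump to mode 0
Mode 0: guard c·x = -0.4828 hit at Δt = 0.5444 (t = 3.5934), x⁻ = (0.4828) → reset → x⁺ = (0.8156), jump to mode 2
Mode 2: flow for 0.9585 to horizon, guard not reached → x = (1.1875)

1 0.4736 2->0
2 1.0180 0->2
3 3.0490 2->0
4 3.5934 0->2
final: 2 1.1875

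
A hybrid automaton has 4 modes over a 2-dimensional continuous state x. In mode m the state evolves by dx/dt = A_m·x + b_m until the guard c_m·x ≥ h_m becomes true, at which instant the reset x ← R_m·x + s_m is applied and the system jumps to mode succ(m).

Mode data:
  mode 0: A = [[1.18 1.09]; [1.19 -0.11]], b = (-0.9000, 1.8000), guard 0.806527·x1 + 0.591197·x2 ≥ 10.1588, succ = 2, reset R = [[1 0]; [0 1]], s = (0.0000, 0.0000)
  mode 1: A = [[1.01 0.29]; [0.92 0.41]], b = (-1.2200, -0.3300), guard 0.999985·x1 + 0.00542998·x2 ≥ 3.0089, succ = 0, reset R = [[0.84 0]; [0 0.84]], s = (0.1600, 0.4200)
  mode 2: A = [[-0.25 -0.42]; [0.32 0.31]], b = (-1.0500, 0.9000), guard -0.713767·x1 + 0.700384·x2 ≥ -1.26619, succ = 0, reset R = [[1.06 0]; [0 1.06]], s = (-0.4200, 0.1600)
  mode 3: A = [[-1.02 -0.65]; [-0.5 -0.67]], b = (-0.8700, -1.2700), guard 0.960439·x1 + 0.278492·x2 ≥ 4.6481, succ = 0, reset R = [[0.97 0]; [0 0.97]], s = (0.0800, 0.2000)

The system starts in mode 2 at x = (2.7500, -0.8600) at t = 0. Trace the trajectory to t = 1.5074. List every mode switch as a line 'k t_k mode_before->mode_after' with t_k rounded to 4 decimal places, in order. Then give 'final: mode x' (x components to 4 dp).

Mode 2: guard c·x = -1.2662 hit at Δt = 0.6168 (t = 0.6168), x⁻ = (1.8481, 0.0756) → reset → x⁺ = (1.5390, 0.2401), jump to mode 0
Mode 0: flow for 0.8906 to horizon, guard not reached → x = (6.1433, 4.9027)

1 0.6168 2->0
final: 0 6.1433 4.9027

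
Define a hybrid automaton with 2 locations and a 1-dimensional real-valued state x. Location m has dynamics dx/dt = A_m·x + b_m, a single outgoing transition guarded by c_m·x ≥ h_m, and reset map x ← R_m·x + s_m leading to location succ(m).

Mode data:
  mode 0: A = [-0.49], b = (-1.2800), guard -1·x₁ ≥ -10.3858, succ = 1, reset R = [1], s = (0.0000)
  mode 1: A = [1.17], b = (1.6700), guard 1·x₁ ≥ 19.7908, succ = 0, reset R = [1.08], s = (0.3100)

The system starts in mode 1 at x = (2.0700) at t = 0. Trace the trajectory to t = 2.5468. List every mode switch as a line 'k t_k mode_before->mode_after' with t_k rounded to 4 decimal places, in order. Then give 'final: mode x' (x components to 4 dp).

Mode 1: guard c·x = 19.7908 hit at Δt = 1.5409 (t = 1.5409), x⁻ = (19.7908) → reset → x⁺ = (21.6841), jump to mode 0
Mode 0: flow for 1.0059 to horizon, guard not reached → x = (12.2293)

1 1.5409 1->0
final: 0 12.2293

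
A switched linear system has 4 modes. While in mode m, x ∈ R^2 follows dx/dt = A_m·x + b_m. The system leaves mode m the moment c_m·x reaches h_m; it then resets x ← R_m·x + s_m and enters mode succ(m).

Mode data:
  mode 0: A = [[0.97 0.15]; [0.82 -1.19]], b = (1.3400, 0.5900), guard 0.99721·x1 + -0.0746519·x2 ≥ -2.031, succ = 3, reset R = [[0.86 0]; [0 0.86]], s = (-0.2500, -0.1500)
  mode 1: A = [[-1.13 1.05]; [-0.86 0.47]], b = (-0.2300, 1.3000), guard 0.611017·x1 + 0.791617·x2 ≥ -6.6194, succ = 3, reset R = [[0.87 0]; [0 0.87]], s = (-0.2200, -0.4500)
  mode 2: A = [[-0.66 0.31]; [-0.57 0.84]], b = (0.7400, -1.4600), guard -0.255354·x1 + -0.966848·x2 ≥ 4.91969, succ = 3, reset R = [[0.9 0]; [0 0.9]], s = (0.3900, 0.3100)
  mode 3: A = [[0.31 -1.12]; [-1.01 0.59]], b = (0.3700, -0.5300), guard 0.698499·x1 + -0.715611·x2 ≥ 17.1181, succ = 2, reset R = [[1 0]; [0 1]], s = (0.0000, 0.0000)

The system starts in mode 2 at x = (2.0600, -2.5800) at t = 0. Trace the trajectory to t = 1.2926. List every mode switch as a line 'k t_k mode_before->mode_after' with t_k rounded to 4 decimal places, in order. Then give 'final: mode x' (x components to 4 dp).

Mode 2: guard c·x = 4.9197 hit at Δt = 0.4979 (t = 0.4979), x⁻ = (1.2709, -5.4240) → reset → x⁺ = (1.5338, -4.5716), jump to mode 3
Mode 3: flow for 0.7947 to horizon, guard not reached → x = (9.9483, -12.6278)

1 0.4979 2->3
final: 3 9.9483 -12.6278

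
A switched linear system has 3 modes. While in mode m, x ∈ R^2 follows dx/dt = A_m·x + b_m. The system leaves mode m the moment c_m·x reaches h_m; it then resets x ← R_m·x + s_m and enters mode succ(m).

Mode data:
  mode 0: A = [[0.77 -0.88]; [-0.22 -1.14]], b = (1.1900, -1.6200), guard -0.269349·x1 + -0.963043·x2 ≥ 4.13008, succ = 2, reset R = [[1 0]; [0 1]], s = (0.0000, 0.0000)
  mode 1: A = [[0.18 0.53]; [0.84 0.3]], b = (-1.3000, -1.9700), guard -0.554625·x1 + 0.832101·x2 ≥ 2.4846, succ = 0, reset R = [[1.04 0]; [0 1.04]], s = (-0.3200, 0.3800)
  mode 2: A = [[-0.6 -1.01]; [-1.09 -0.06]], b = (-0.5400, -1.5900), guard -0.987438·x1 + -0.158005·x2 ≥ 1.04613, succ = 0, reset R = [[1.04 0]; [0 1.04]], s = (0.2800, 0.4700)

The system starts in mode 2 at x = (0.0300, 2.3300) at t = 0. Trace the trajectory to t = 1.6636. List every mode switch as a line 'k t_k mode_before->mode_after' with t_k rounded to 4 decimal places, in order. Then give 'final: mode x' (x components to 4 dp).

1 0.6607 2->0
final: 0 -1.9876 -0.0172

Mode 2: guard c·x = 1.0461 hit at Δt = 0.6607 (t = 0.6607), x⁻ = (-1.3360, 1.7283) → reset → x⁺ = (-1.1094, 2.2674), jump to mode 0
Mode 0: flow for 1.0029 to horizon, guard not reached → x = (-1.9876, -0.0172)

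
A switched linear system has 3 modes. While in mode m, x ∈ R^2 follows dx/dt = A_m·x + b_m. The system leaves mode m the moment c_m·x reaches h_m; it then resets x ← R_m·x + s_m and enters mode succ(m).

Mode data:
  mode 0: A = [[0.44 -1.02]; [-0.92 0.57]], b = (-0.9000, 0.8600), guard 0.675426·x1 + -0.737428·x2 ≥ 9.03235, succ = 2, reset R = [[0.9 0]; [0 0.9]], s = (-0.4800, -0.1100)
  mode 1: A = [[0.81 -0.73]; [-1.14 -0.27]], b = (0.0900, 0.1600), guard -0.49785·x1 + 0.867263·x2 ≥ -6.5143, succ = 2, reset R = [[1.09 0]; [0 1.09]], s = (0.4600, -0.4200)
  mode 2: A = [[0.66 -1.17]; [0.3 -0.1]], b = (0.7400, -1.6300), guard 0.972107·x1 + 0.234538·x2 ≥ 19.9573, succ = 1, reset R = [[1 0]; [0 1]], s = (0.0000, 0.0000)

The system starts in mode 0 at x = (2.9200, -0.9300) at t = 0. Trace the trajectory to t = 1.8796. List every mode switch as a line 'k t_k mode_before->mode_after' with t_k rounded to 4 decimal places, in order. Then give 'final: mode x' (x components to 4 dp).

1 1.0275 0->2
final: 2 17.3961 -3.5121

Mode 0: guard c·x = 9.0323 hit at Δt = 1.0275 (t = 1.0275), x⁻ = (6.9715, -5.8631) → reset → x⁺ = (5.7944, -5.3868), jump to mode 2
Mode 2: flow for 0.8521 to horizon, guard not reached → x = (17.3961, -3.5121)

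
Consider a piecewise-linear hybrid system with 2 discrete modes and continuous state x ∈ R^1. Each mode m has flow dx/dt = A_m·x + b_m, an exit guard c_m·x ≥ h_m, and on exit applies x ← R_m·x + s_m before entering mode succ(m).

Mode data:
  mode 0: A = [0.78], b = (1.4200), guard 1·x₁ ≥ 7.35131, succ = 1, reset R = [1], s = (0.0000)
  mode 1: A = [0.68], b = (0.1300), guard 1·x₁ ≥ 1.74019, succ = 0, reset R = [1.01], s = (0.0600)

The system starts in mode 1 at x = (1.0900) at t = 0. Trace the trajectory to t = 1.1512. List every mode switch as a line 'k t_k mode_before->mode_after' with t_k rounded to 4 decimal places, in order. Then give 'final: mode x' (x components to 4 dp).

Mode 1: guard c·x = 1.7402 hit at Δt = 0.6036 (t = 0.6036), x⁻ = (1.7402) → reset → x⁺ = (1.8176), jump to mode 0
Mode 0: flow for 0.5476 to horizon, guard not reached → x = (3.7561)

1 0.6036 1->0
final: 0 3.7561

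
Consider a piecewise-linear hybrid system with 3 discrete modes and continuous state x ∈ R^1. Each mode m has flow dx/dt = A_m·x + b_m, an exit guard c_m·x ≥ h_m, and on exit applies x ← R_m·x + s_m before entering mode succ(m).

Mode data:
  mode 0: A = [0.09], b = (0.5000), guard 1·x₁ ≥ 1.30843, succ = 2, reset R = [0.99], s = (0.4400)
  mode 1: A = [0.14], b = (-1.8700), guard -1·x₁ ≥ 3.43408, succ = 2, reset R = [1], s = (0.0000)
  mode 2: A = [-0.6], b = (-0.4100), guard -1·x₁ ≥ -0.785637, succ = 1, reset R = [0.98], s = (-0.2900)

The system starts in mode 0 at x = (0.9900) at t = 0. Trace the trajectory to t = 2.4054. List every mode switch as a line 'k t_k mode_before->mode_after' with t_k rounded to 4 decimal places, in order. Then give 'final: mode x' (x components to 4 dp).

Mode 0: guard c·x = 1.3084 hit at Δt = 0.5278 (t = 0.5278), x⁻ = (1.3084) → reset → x⁺ = (1.7353), jump to mode 2
Mode 2: guard c·x = -0.7856 hit at Δt = 0.8311 (t = 1.3589), x⁻ = (0.7856) → reset → x⁺ = (0.4799), jump to mode 1
Mode 1: flow for 1.0465 to horizon, guard not reached → x = (-1.5519)

1 0.5278 0->2
2 1.3589 2->1
final: 1 -1.5519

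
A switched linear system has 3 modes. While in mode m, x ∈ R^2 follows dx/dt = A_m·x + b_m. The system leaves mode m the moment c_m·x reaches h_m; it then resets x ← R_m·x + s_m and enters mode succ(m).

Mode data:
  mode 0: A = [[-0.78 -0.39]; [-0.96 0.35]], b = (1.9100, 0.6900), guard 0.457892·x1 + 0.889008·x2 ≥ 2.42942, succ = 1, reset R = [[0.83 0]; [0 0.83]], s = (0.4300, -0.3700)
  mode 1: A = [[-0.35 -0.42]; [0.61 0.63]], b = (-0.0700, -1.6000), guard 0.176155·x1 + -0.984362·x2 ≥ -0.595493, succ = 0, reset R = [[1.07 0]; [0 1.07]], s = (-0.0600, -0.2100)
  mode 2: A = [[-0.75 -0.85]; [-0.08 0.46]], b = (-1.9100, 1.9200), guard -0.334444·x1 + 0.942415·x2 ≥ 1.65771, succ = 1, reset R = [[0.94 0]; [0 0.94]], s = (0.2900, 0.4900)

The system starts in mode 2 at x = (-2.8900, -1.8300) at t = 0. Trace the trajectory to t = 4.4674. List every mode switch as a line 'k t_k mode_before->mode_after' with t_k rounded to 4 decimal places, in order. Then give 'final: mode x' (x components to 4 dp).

Mode 2: guard c·x = 1.6577 hit at Δt = 1.5042 (t = 1.5042), x⁻ = (-2.3839, 0.9130) → reset → x⁺ = (-1.9509, 1.3482), jump to mode 1
Mode 1: guard c·x = -0.5955 hit at Δt = 0.4789 (t = 1.9831), x⁻ = (-1.8329, 0.2770) → reset → x⁺ = (-2.0212, 0.0863), jump to mode 0
Mode 0: guard c·x = 2.4294 hit at Δt = 1.4820 (t = 3.4651), x⁻ = (0.4634, 2.4941) → reset → x⁺ = (0.8146, 1.7001), jump to mode 1
Mode 1: flow for 1.0023 to horizon, guard not reached → x = (-0.0365, 1.2976)

1 1.5042 2->1
2 1.9831 1->0
3 3.4651 0->1
final: 1 -0.0365 1.2976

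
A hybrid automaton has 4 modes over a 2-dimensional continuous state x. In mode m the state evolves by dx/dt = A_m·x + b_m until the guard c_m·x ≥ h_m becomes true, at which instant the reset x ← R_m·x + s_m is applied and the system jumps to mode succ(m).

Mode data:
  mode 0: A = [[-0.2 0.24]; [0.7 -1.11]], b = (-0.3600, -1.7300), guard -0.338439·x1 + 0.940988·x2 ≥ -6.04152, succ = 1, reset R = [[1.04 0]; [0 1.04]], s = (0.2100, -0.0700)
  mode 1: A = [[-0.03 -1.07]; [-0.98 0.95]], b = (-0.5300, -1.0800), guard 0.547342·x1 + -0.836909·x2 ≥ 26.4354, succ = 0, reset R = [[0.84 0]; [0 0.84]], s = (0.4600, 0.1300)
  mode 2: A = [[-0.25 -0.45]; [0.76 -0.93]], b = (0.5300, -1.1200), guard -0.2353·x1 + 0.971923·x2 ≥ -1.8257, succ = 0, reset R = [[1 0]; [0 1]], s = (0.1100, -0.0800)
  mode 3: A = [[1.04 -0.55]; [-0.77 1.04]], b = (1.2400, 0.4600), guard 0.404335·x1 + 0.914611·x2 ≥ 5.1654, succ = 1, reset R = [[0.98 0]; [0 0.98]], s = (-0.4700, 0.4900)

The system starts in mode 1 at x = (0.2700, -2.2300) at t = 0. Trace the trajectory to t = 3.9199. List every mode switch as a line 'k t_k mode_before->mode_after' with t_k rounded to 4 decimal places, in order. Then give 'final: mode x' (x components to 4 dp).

Mode 1: guard c·x = 26.4354 hit at Δt = 1.4995 (t = 1.4995), x⁻ = (13.4145, -22.8138) → reset → x⁺ = (11.7282, -19.0336), jump to mode 0
Mode 0: guard c·x = -6.0415 hit at Δt = 0.9778 (t = 2.4773), x⁻ = (7.2820, -3.8013) → reset → x⁺ = (7.7833, -4.0234), jump to mode 1
Mode 1: guard c·x = 26.4354 hit at Δt = 0.7668 (t = 3.2441), x⁻ = (16.1561, -21.0208) → reset → x⁺ = (14.0312, -17.5274), jump to mode 0
Mode 0: flow for 0.6758 to horizon, guard not reached → x = (10.4661, -5.1648)

1 1.4995 1->0
2 2.4773 0->1
3 3.2441 1->0
final: 0 10.4661 -5.1648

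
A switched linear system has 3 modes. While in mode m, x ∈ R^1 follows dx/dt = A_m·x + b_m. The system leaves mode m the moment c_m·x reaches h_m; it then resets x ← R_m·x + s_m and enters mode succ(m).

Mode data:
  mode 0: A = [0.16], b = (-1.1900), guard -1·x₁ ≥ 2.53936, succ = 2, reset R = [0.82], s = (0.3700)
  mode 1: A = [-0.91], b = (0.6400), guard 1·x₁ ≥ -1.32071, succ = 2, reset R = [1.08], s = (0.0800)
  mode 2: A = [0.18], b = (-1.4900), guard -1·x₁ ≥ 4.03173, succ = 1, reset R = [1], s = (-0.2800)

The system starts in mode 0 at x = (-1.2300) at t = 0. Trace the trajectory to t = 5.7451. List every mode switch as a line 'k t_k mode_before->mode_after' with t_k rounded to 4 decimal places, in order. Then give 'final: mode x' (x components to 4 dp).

1 0.8793 0->2
2 2.0392 2->1
3 3.0363 1->2
4 4.4035 2->1
5 5.4006 1->2
final: 2 -1.9620

Mode 0: guard c·x = 2.5394 hit at Δt = 0.8793 (t = 0.8793), x⁻ = (-2.5394) → reset → x⁺ = (-1.7123), jump to mode 2
Mode 2: guard c·x = 4.0317 hit at Δt = 1.1599 (t = 2.0392), x⁻ = (-4.0317) → reset → x⁺ = (-4.3117), jump to mode 1
Mode 1: guard c·x = -1.3207 hit at Δt = 0.9971 (t = 3.0363), x⁻ = (-1.3207) → reset → x⁺ = (-1.3464), jump to mode 2
Mode 2: guard c·x = 4.0317 hit at Δt = 1.3672 (t = 4.4035), x⁻ = (-4.0317) → reset → x⁺ = (-4.3117), jump to mode 1
Mode 1: guard c·x = -1.3207 hit at Δt = 0.9971 (t = 5.4006), x⁻ = (-1.3207) → reset → x⁺ = (-1.3464), jump to mode 2
Mode 2: flow for 0.3445 to horizon, guard not reached → x = (-1.9620)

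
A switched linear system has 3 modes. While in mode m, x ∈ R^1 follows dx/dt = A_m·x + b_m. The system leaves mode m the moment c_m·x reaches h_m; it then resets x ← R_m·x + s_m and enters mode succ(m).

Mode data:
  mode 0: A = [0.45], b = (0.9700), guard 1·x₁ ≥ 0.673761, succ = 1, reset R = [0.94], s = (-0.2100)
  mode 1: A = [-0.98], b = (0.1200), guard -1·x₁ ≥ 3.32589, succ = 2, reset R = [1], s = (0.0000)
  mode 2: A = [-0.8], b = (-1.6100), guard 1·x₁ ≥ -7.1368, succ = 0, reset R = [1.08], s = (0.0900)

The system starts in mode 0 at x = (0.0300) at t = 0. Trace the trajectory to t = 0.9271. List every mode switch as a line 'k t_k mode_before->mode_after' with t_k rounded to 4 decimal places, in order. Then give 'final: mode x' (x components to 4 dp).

1 0.5737 0->1
final: 1 0.3353

Mode 0: guard c·x = 0.6738 hit at Δt = 0.5737 (t = 0.5737), x⁻ = (0.6738) → reset → x⁺ = (0.4233), jump to mode 1
Mode 1: flow for 0.3534 to horizon, guard not reached → x = (0.3353)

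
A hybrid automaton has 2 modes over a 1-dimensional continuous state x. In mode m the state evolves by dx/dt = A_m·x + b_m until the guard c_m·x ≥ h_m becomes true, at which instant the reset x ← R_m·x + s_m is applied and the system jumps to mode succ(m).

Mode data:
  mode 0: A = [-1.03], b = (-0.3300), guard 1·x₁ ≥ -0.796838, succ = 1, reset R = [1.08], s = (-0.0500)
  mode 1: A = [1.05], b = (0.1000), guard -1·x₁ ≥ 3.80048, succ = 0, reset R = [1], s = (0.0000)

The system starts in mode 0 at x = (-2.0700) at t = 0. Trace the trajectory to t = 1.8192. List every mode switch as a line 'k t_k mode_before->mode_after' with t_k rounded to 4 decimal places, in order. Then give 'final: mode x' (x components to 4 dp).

1 1.2629 0->1
final: 1 -1.5575

Mode 0: guard c·x = -0.7968 hit at Δt = 1.2629 (t = 1.2629), x⁻ = (-0.7968) → reset → x⁺ = (-0.9106), jump to mode 1
Mode 1: flow for 0.5563 to horizon, guard not reached → x = (-1.5575)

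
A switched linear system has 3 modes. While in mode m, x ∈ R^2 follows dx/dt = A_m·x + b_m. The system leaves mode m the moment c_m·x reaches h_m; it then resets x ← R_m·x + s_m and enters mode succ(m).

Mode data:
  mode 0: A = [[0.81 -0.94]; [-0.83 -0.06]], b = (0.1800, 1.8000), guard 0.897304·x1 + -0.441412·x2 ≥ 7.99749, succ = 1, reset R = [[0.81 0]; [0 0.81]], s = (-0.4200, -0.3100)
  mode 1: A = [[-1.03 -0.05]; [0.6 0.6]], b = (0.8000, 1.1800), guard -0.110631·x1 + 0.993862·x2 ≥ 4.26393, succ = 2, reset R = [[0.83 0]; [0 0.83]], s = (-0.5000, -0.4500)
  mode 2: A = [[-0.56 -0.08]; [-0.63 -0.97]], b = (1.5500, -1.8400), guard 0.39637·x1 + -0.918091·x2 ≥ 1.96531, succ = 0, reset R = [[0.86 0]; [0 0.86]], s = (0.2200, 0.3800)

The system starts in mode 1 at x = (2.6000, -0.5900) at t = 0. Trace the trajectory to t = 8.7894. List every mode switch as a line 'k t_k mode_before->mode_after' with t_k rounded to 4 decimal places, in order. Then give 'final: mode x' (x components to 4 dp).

1 1.5847 1->2
2 3.1236 2->0
3 4.4039 0->1
4 6.4936 1->2
5 7.9850 2->0
final: 0 4.5082 -1.2801

Mode 1: guard c·x = 4.2639 hit at Δt = 1.5847 (t = 1.5847), x⁻ = (1.0437, 4.4064) → reset → x⁺ = (0.3663, 3.2073), jump to mode 2
Mode 2: guard c·x = 1.9653 hit at Δt = 1.5389 (t = 3.1236), x⁻ = (1.7409, -1.3890) → reset → x⁺ = (1.7172, -0.8146), jump to mode 0
Mode 0: guard c·x = 7.9975 hit at Δt = 1.2803 (t = 4.4039), x⁻ = (7.6020, -2.6645) → reset → x⁺ = (5.7376, -2.4683), jump to mode 1
Mode 1: guard c·x = 4.2639 hit at Δt = 2.0897 (t = 6.4936), x⁻ = (1.2737, 4.4320) → reset → x⁺ = (0.5571, 3.2286), jump to mode 2
Mode 2: guard c·x = 1.9653 hit at Δt = 1.4914 (t = 7.9850), x⁻ = (1.7938, -1.3662) → reset → x⁺ = (1.7627, -0.7949), jump to mode 0
Mode 0: flow for 0.8044 to horizon, guard not reached → x = (4.5082, -1.2801)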